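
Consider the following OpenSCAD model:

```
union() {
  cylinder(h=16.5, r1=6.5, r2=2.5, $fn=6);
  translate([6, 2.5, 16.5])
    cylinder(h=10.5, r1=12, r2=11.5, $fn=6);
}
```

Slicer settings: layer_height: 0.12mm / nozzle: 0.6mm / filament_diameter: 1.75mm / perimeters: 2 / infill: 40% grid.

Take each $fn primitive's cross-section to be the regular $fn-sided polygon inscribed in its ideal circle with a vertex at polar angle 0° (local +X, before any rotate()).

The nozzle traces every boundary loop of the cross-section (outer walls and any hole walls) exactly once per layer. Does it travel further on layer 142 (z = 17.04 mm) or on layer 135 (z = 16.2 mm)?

layer 142 (z = 17.04 mm)

Layer 142 (z = 17.04): the cone is absent (z outside [0, 16.5]); the cone at (6, 2.5) contributes a regular 6-gon of circumradius 11.974 (interpolated between r1=12 and r2=11.5 at t=0.051) (perimeter = 2·6·11.974·sin(180°/6) = 71.85 mm); Combining (union): only the cone at (6, 2.5) is present, so the union is just that shape — boundary = 71.85 mm. So its perimeter = 71.85 mm. Layer 135 (z = 16.2): the cone: at t=0.982 of its height the radius interpolates to r₁+(r₂−r₁)t = 2.573, giving a regular 6-gon of that circumradius (perimeter = 2·6·2.573·sin(180°/6) = 15.44 mm); the cone at (6, 2.5) is not intersected at this z (z outside [16.5, 27]); Taking the union: only the cone is present, so the union is just that shape — boundary = 15.44 mm. So its perimeter = 15.44 mm. Layer 142 is larger (71.85 vs 15.44 mm).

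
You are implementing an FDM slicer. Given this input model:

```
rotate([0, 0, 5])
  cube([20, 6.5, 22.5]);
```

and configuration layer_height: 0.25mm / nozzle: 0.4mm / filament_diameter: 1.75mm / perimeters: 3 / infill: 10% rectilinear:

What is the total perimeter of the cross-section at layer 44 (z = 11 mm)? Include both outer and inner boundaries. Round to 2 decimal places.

53.00 mm

At z = 11 mm: the cube (footprint 20×6.5) is included at this height (perimeter 53.00 mm); (rotated 5° about Z; rotation is an isometry so areas/perimeters/island counts are preserved). Overall, the cross-section is a single solid region. Total boundary length (outer) = 53.00 mm.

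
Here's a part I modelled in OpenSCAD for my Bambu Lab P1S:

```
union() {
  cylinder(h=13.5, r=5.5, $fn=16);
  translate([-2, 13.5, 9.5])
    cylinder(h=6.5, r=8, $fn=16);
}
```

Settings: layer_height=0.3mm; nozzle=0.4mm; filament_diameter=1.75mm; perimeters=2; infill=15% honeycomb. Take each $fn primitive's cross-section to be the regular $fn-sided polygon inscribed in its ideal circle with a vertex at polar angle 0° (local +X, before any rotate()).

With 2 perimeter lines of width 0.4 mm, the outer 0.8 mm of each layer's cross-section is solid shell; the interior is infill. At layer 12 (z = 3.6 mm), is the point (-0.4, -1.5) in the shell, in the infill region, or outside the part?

infill

At z = 3.6 mm: the r=5.5 cylinder gives a regular 16-gon of circumradius 5.5 (constant along its height); the cylinder at (-2, 13.5) does not reach this height (z outside [9.5, 16]); Merging all regions: only the r=5.5 cylinder is present, so the union is just that shape — 1 connected region. Overall, the cross-section is a single solid region. The nearest boundary edge runs (-2.10, -5.08)→(-0.00, -5.50); distance from the point to it = 3.85 mm. The point is inside the cross-section and 3.85 mm from the nearest boundary — more than the 0.8 mm shell width (2 × 0.4), so it's in the infill interior.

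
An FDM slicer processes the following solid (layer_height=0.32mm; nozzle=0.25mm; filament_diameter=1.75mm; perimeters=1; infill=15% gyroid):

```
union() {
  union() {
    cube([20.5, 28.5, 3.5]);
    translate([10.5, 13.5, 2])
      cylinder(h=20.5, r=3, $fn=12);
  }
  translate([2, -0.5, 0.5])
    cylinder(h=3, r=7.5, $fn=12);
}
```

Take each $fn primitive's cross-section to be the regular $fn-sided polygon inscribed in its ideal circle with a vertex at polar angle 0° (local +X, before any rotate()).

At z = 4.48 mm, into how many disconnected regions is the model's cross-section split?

1

At z = 4.48 mm: the cube does not reach this height (z outside [0, 3.5]); the r=3 cylinder at (10.5, 13.5) gives a regular 12-gon of circumradius 3 (constant along its height); Merging all regions: only the r=3 cylinder at (10.5, 13.5) is present, so the union is just that shape — 1 connected region; the cylinder at (2, -0.5) does not reach this height (z outside [0.5, 3.5]); Combining (union): only that combined region is present, so the union is just that shape — 1 connected region. The result has 1 disconnected region.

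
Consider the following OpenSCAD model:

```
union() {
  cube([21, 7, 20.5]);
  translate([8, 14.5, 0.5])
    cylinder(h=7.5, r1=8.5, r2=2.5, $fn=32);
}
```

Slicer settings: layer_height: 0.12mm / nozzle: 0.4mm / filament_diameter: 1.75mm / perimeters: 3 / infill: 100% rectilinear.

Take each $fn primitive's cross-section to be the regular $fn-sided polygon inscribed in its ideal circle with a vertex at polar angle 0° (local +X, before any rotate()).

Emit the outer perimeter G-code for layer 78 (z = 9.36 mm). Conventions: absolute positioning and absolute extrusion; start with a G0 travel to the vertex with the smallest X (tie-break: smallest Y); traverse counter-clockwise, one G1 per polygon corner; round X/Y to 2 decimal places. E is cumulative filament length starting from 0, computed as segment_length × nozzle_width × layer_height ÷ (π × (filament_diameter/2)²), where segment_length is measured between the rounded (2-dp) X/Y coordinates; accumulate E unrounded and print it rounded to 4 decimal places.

G0 X0.00 Y0.00 Z9.36
G1 X21.00 Y0.00 E0.4191
G1 X21.00 Y7.00 E0.5588
G1 X0.00 Y7.00 E0.9778
G1 X0.00 Y0.00 E1.1175

At z = 9.36 mm: the cube (footprint 21×7) is included at this height; the cone at (8, 14.5) is absent (z outside [0.5, 8]); Taking the union: only the 21×7 cube is present, so the union is just that shape — 1 connected region. The outline is a single polygon with 4 vertices. Extrusion per mm of travel: 0.4 × 0.12 / (π × 0.875²) = 0.019956. Accumulating E over each segment gives final E = 1.1175.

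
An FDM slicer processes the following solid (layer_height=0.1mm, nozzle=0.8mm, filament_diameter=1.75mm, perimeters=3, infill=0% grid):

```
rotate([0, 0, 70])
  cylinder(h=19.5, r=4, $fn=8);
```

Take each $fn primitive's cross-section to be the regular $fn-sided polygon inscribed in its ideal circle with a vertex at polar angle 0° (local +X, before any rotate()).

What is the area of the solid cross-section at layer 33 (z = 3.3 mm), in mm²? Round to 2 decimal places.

45.25 mm²

At z = 3.3 mm: the cylinder: section is a regular 8-gon, circumradius r=4 (area = (8/2)·4.000²·sin(360°/8) = 45.25 mm²); (rotated 70° about Z; rotation is an isometry so areas/perimeters/island counts are preserved). Overall, the cross-section is a single solid region. Net area = 45.25 mm².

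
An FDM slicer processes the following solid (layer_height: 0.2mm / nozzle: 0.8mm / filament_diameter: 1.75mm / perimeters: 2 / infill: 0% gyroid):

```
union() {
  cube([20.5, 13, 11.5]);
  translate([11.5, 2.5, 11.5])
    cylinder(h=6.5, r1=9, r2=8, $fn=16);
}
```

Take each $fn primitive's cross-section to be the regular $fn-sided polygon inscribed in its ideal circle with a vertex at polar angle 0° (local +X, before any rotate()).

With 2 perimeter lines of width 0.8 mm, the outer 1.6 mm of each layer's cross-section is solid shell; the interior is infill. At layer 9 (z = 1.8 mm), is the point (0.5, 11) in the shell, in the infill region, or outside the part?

At z = 1.8 mm: the cube (footprint 20.5×13) is included at this height; the cone at (11.5, 2.5) is not intersected at this z (z outside [11.5, 18]); Taking the union: only the 20.5×13 cube is present, so the union is just that shape — 1 connected region. Overall, the cross-section is a single solid region. The nearest boundary edge runs (0.00, 13.00)→(0.00, 0.00); distance from the point to it = 0.50 mm. The point is inside the cross-section, 0.50 mm from the nearest boundary — within the 1.6 mm shell band (2 × 0.8).

shell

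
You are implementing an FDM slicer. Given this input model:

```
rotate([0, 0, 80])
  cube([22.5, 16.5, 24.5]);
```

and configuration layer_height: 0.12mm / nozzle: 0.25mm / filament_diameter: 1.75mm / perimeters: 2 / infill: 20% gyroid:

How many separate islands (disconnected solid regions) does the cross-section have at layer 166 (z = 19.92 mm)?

At z = 19.92 mm: the cube (footprint 22.5×16.5) is included at this height; (whole slice rotated 80° about Z — lengths, areas and connectivity unchanged). Overall, the cross-section is a single solid region. Island count = 1.

1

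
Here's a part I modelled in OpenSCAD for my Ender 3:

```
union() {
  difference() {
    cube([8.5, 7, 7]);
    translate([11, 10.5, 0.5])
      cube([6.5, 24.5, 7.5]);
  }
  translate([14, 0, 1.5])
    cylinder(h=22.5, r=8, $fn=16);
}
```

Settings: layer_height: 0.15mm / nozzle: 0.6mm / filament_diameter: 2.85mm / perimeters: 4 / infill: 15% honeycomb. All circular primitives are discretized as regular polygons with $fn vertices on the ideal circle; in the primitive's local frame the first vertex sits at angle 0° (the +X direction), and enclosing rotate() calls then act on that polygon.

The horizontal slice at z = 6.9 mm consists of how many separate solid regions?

1

At z = 6.9 mm: the cube is present — its section is the full 8.5×7 rectangle; the 6.5×24.5 cube at (11, 10.5) contributes its full rectangle; Taking the first minus the rest: starting from the 8.5×7 cube, the 6.5×24.5 cube at (11, 10.5) misses the remaining region (no effect) — 1 connected region; the cylinder at (14, 0): section is a regular 16-gon, circumradius r=8; Combining (union): the regions partially overlap (shared area 9.39 mm²), so overlapping operands fuse into one piece — 1 connected region. The result has 1 disconnected region.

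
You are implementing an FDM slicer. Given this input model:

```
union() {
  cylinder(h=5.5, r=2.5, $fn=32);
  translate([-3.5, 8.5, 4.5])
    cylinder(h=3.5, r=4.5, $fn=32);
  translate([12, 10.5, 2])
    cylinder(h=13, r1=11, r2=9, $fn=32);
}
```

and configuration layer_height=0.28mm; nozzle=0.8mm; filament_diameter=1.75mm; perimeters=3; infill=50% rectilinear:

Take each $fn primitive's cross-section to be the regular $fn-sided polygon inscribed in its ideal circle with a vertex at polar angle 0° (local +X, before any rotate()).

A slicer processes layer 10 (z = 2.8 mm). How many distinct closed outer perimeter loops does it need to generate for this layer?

At z = 2.8 mm: the r=2.5 cylinder contributes a regular 32-gon of circumradius 2.5; the cylinder at (-3.5, 8.5) is not intersected at this z (z outside [4.5, 8]); the cone at (12, 10.5) (r1=11→r2=9) has section circumradius 10.877 here — a regular 32-gon; Taking the union: the 2 present regions are separate (no shared area or edge), so areas and boundary lengths simply add and each stays a separate island — 2 connected regions. The result has 2 disconnected regions.

2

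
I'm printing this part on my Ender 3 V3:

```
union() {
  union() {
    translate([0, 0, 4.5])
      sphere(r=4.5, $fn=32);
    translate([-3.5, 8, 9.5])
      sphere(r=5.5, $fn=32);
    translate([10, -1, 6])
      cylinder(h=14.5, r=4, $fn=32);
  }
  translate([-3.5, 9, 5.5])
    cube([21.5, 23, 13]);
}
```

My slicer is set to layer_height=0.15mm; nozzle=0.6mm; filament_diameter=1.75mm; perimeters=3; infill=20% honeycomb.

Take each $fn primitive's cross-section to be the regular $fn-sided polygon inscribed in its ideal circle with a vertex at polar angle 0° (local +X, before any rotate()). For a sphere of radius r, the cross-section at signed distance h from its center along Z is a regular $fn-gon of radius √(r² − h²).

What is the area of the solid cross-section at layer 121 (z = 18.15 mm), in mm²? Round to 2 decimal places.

At z = 18.15 mm: the sphere is not intersected at this z (|z−center|=13.650 > r=4.5); the sphere at (-3.5, 8) does not reach this height (|z−center|=8.650 > r=5.5); the cylinder at (10, -1): section is a regular 32-gon, circumradius r=4 (area = (32/2)·4.000²·sin(360°/32) = 49.94 mm²); Combining (union): only the r=4 cylinder at (10, -1) is present, so the union is just that shape — area = 49.94 mm²; the 21.5×23 cube at (-3.5, 9) contributes its full rectangle (area 494.50 mm²); Merging all regions: the 2 present regions are separate (no shared area or edge), so areas and boundary lengths simply add and each stays a separate island — area = 544.44 mm². Overall, the cross-section has 2 separate islands. Net area = 544.44 mm².

544.44 mm²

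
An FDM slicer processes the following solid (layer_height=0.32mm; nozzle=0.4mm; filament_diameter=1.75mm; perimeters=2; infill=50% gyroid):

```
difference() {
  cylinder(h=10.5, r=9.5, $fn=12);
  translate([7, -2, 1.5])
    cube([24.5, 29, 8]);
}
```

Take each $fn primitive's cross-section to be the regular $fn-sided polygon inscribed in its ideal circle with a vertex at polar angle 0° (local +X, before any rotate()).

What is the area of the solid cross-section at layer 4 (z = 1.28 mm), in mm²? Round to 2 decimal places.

270.75 mm²

At z = 1.28 mm: the r=9.5 cylinder gives a regular 12-gon of circumradius 9.5 (constant along its height) (area = (12/2)·9.500²·sin(360°/12) = 270.75 mm²); the cube at (7, -2) is not intersected at this z (z outside [1.5, 9.5]); Subtracting the remaining from the first: none of the subtracted shapes is present at this height, so the r=9.5 cylinder is unchanged — area = 270.75 mm². Overall, the cross-section is a single solid region. Net area = 270.75 mm².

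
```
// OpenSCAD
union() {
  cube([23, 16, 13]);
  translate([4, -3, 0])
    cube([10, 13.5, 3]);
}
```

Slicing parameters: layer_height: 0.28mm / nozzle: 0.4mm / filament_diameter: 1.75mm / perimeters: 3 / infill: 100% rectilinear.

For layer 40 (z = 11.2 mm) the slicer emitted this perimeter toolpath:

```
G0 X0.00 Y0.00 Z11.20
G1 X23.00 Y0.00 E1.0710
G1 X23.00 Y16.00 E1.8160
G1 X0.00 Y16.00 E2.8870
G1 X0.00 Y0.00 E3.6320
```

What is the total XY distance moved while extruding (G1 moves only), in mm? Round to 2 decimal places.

Sum the Euclidean lengths of each G1 segment: total = 78.00 mm.

78.00 mm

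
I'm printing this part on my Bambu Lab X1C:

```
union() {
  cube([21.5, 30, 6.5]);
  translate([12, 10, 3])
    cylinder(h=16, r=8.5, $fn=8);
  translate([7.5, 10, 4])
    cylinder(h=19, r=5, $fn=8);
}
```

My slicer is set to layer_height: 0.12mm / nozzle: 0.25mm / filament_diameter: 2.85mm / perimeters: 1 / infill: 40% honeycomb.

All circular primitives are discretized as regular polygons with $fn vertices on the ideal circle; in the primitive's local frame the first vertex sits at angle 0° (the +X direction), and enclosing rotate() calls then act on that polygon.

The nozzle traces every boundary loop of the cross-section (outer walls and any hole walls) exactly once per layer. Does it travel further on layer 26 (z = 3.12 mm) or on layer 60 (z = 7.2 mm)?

Layer 26 (z = 3.12): the cube (footprint 21.5×30) is included at this height (perimeter 103.00 mm); the cylinder at (12, 10): section is a regular 8-gon, circumradius r=8.5 (perimeter = 2·8·8.500·sin(180°/8) = 52.04 mm); the cylinder at (7.5, 10) is not intersected at this z (z outside [4, 23]); Merging all regions: the r=8.5 cylinder at (12, 10) lies entirely inside the 21.5×30 cube, so the union is just the 21.5×30 cube — boundary = 103.00 mm. So its perimeter = 103.00 mm. Layer 60 (z = 7.2): the cube does not reach this height (z outside [0, 6.5]); the r=8.5 cylinder at (12, 10) gives a regular 8-gon of circumradius 8.5 (constant along its height) (perimeter = 2·8·8.500·sin(180°/8) = 52.04 mm); the cylinder at (7.5, 10): section is a regular 8-gon, circumradius r=5 (perimeter = 2·8·5.000·sin(180°/8) = 30.61 mm); Taking the union: the regions partially overlap (shared area 63.14 mm²), so the edge portions inside another operand are dropped and the merged outline is re-measured after clipping — boundary = 53.58 mm. So its perimeter = 53.58 mm. Layer 26 is larger (103.00 vs 53.58 mm).

layer 26 (z = 3.12 mm)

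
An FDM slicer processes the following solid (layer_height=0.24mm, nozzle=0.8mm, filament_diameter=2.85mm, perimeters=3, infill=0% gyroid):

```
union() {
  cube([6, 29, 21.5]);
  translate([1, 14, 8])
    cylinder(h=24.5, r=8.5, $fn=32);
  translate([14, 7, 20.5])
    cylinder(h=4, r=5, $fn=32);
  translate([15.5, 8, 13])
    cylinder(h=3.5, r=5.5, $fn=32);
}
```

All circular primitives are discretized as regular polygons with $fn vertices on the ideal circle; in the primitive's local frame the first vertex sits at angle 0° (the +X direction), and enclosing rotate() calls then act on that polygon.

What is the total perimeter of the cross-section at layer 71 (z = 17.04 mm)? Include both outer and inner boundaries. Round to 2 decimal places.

80.11 mm

At z = 17.04 mm: the 6×29 cube contributes its full rectangle (perimeter 70.00 mm); the cylinder at (1, 14): section is a regular 32-gon, circumradius r=8.5 (perimeter = 2·32·8.500·sin(180°/32) = 53.32 mm); the cylinder at (14, 7) is not intersected at this z (z outside [20.5, 24.5]); the cylinder at (15.5, 8) is not intersected at this z (z outside [13, 16.5]); Combining (union): the regions partially overlap (shared area 96.42 mm²), so the edge portions inside another operand are dropped and the merged outline is re-measured after clipping — boundary = 80.11 mm. Overall, the cross-section is a single solid region. Total boundary length (outer) = 80.11 mm.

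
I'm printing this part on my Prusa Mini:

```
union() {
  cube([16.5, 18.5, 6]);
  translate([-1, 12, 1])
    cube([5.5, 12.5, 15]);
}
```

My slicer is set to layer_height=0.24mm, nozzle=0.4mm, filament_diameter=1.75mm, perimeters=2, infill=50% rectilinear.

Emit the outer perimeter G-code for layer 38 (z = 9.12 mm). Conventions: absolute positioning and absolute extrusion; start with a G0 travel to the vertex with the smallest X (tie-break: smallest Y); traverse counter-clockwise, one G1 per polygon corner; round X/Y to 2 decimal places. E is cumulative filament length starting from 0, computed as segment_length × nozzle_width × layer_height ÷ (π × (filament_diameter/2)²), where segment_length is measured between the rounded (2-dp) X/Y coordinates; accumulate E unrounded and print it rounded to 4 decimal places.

At z = 9.12 mm: the cube is absent (z outside [0, 6]); the cube at (-1, 12) is present — its section is the full 5.5×12.5 rectangle; Merging all regions: only the 5.5×12.5 cube at (-1, 12) is present, so the union is just that shape — 1 connected region. The outline is a single polygon with 4 vertices. Extrusion per mm of travel: 0.4 × 0.24 / (π × 0.875²) = 0.039912. Accumulating E over each segment gives final E = 1.4368.

G0 X-1.00 Y12.00 Z9.12
G1 X4.50 Y12.00 E0.2195
G1 X4.50 Y24.50 E0.7184
G1 X-1.00 Y24.50 E0.9379
G1 X-1.00 Y12.00 E1.4368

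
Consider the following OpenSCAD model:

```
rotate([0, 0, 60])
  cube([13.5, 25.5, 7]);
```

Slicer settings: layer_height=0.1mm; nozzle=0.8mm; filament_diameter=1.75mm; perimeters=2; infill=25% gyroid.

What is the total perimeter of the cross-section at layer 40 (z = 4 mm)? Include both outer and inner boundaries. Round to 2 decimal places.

78.00 mm

At z = 4 mm: the 13.5×25.5 cube contributes its full rectangle (perimeter 78.00 mm); (rotated 60° about Z; rotation is an isometry so areas/perimeters/island counts are preserved). Overall, the cross-section is a single solid region. Total boundary length (outer) = 78.00 mm.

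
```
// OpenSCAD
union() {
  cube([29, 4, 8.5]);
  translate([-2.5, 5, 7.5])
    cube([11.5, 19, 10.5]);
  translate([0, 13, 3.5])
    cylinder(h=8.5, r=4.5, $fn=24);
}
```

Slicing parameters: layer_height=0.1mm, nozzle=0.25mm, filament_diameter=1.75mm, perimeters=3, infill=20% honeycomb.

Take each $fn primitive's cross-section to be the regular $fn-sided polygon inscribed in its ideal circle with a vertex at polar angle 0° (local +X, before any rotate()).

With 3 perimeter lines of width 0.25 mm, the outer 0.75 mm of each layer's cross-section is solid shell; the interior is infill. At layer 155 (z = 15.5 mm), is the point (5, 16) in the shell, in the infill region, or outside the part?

infill

At z = 15.5 mm: the cube is absent (z outside [0, 8.5]); the cube at (-2.5, 5) is present — its section is the full 11.5×19 rectangle; the cylinder at (0, 13) is absent (z outside [3.5, 12]); Taking the union: only the 11.5×19 cube at (-2.5, 5) is present, so the union is just that shape — 1 connected region. Overall, the cross-section is a single solid region. The nearest boundary edge runs (9.00, 5.00)→(9.00, 24.00); distance from the point to it = 4.00 mm. The point is inside the cross-section and 4.00 mm from the nearest boundary — more than the 0.75 mm shell width (3 × 0.25), so it's in the infill interior.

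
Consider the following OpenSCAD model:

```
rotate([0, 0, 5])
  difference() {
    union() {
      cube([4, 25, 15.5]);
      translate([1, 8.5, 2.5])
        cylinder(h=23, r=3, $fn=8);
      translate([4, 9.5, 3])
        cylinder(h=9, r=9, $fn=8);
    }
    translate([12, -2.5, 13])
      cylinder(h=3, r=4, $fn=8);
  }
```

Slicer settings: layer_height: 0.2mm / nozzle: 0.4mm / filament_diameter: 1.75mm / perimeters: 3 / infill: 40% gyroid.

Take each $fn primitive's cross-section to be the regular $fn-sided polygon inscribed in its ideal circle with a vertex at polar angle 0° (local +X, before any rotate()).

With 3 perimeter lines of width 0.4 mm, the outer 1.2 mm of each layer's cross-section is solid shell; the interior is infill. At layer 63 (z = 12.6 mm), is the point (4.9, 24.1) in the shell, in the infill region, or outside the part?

outside

At z = 12.6 mm: the cube (footprint 4×25) is included at this height; the r=3 cylinder at (1, 8.5) gives a regular 8-gon of circumradius 3 (constant along its height); the cylinder at (4, 9.5) is not intersected at this z (z outside [3, 12]); Combining (union): the regions partially overlap (shared area 18.31 mm²), so overlapping operands fuse into one piece — 1 connected region; the cylinder at (12, -2.5) is not intersected at this z (z outside [13, 16]); Subtracting the remaining from the first: none of the subtracted shapes is present at this height, so the result so far is unchanged — 1 connected region; (rotated 5° about Z; rotation is an isometry so areas/perimeters/island counts are preserved). Overall, the cross-section is a single solid region. Undo the 5° rotation: the query point maps to (6.982, 23.581) in the un-rotated model frame. The nearest boundary edge runs (4.00, 25.00)→(4.00, 8.50); distance from the point to it = 2.98 mm. The point is not inside any of the regions above, so it lies outside the cross-section (2.98 mm from the nearest boundary).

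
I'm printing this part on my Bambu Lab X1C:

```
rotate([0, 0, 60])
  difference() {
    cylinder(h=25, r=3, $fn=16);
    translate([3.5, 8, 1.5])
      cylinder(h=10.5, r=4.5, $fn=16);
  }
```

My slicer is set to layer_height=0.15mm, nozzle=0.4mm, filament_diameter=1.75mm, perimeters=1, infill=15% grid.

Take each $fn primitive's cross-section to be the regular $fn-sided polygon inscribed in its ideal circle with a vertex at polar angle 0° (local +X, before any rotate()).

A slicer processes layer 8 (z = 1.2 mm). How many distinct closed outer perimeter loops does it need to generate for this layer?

1

At z = 1.2 mm: the cylinder: section is a regular 16-gon, circumradius r=3; the cylinder at (3.5, 8) does not reach this height (z outside [1.5, 12]); Subtracting the remaining from the first: none of the subtracted shapes is present at this height, so the r=3 cylinder is unchanged — 1 connected region; (rotated 60° about Z; rotation is an isometry so areas/perimeters/island counts are preserved). The result has 1 disconnected region.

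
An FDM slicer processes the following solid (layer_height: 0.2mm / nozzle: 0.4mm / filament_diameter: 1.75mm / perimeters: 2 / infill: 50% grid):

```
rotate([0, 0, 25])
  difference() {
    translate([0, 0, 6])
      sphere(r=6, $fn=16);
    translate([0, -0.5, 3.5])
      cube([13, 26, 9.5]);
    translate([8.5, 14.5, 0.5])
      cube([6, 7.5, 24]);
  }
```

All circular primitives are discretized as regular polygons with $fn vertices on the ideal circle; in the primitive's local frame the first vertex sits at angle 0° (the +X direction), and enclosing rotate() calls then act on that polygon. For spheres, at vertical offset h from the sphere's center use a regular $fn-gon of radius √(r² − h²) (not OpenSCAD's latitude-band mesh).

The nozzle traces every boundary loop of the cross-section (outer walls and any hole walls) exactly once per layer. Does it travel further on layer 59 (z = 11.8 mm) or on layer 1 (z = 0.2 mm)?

layer 59 (z = 11.8 mm)

Layer 59 (z = 11.8): the r=6 sphere slices to a regular 16-gon of circumradius 1.536 (√(r²−h²) with h=5.8 from center) (perimeter = 2·16·1.536·sin(180°/16) = 9.59 mm); the cube at (0, -0.5) is present — its section is the full 13×26 rectangle (perimeter 78.00 mm); the 6×7.5 cube at (8.5, 14.5) contributes its full rectangle (perimeter 27.00 mm); After the difference (first − rest): starting from the r=6 sphere, the 13×26 cube at (0, -0.5) partially overlaps it — only the 2.55 mm² overlap (of its 338.00 mm²) is removed, clipping the outline; the 6×7.5 cube at (8.5, 14.5) misses the remaining region (no effect) — boundary = 10.16 mm; (rotated 25° about Z; rotation is an isometry so areas/perimeters/island counts are preserved). So its perimeter = 10.16 mm. Layer 1 (z = 0.2): the r=6 sphere slices to a regular 16-gon of circumradius 1.536 (√(r²−h²) with h=5.8 from center) (perimeter = 2·16·1.536·sin(180°/16) = 9.59 mm); the cube at (0, -0.5) is not intersected at this z (z outside [3.5, 13]); the cube at (8.5, 14.5) is absent (z outside [0.5, 24.5]); After the difference (first − rest): none of the subtracted shapes is present at this height, so the r=6 sphere is unchanged — boundary = 9.59 mm; (whole slice rotated 25° about Z — lengths, areas and connectivity unchanged). So its perimeter = 9.59 mm. Layer 59 is larger (10.16 vs 9.59 mm).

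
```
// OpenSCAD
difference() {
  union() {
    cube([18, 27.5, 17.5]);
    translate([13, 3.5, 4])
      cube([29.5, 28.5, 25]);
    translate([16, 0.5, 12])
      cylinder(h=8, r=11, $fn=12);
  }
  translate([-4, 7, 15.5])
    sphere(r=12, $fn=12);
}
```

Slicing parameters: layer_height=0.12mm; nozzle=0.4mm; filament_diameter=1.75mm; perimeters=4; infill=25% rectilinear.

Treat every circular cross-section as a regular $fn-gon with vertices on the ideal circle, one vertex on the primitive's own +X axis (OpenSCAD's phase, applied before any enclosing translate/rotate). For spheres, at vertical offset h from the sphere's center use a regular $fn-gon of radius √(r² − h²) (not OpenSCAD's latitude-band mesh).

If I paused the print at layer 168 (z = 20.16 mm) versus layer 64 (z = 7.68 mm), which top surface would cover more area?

layer 64 (z = 7.68 mm)

Layer 168 (z = 20.16): the cube is absent (z outside [0, 17.5]); the 29.5×28.5 cube at (13, 3.5) contributes its full rectangle (area 840.75 mm²); the cylinder at (16, 0.5) is absent (z outside [12, 20]); Merging all regions: only the 29.5×28.5 cube at (13, 3.5) is present, so the union is just that shape — area = 840.75 mm²; the r=12 sphere at (-4, 7) contributes a regular 12-gon of circumradius √(12²−4.66²) = 11.058 (area = (12/2)·11.058²·sin(360°/12) = 366.85 mm²); After the difference (first − rest): starting from that combined region (840.75 mm²), the r=12 sphere at (-4, 7) misses the remaining region (no effect) — area = 840.75 mm². So its area = 840.75 mm². Layer 64 (z = 7.68): the cube is present — its section is the full 18×27.5 rectangle (area 495.00 mm²); the 29.5×28.5 cube at (13, 3.5) contributes its full rectangle (area 840.75 mm²); the cylinder at (16, 0.5) does not reach this height (z outside [12, 20]); Merging all regions: the regions partially overlap — summed areas 1335.75 mm² minus the doubly-counted overlap 120.00 mm² gives 1215.75 mm² — area = 1215.75 mm²; the r=12 sphere at (-4, 7) slices to a regular 12-gon of circumradius 9.102 (√(r²−h²) with h=7.82 from center) (area = (12/2)·9.102²·sin(360°/12) = 248.54 mm²); Taking the first minus the rest: starting from that combined region (1215.75 mm²), the r=12 sphere at (-4, 7) partially overlaps it — only the 54.83 mm² overlap (of its 248.54 mm²) is removed, clipping the outline — area = 1160.92 mm². So its area = 1160.92 mm². Layer 64 is larger (1160.92 vs 840.75 mm²).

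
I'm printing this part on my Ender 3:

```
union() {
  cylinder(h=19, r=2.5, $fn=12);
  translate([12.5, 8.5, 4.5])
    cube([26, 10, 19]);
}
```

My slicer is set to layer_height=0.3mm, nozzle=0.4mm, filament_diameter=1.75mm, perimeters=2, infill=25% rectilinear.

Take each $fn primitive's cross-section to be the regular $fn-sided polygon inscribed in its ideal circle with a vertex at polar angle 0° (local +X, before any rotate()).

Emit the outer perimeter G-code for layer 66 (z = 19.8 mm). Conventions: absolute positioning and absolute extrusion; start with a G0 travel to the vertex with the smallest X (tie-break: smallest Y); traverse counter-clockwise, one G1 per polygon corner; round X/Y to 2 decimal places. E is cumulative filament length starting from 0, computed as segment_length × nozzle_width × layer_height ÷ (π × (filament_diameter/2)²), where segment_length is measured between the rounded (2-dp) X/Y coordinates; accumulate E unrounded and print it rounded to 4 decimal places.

At z = 19.8 mm: the cylinder is absent (z outside [0, 19]); the 26×10 cube at (12.5, 8.5) contributes its full rectangle; Merging all regions: only the 26×10 cube at (12.5, 8.5) is present, so the union is just that shape — 1 connected region. The outline is a single polygon with 4 vertices. Extrusion per mm of travel: 0.4 × 0.3 / (π × 0.875²) = 0.049890. Accumulating E over each segment gives final E = 3.5921.

G0 X12.50 Y8.50 Z19.80
G1 X38.50 Y8.50 E1.2971
G1 X38.50 Y18.50 E1.7960
G1 X12.50 Y18.50 E3.0932
G1 X12.50 Y8.50 E3.5921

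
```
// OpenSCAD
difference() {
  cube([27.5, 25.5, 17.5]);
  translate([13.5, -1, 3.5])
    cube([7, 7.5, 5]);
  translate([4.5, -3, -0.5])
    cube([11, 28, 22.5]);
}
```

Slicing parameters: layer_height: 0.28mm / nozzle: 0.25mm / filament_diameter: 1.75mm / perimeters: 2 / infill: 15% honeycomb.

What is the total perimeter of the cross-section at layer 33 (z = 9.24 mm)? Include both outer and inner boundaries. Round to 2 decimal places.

156.00 mm

At z = 9.24 mm: the cube is present — its section is the full 27.5×25.5 rectangle (perimeter 106.00 mm); the cube at (13.5, -1) is absent (z outside [3.5, 8.5]); the cube at (4.5, -3) is present — its section is the full 11×28 rectangle (perimeter 78.00 mm); Taking the first minus the rest: starting from the 27.5×25.5 cube, the 11×28 cube at (4.5, -3) partially overlaps it — only the 275.00 mm² overlap (of its 308.00 mm²) is removed, clipping the outline — boundary = 156.00 mm. Overall, the cross-section is a single solid region. Total boundary length (outer) = 156.00 mm.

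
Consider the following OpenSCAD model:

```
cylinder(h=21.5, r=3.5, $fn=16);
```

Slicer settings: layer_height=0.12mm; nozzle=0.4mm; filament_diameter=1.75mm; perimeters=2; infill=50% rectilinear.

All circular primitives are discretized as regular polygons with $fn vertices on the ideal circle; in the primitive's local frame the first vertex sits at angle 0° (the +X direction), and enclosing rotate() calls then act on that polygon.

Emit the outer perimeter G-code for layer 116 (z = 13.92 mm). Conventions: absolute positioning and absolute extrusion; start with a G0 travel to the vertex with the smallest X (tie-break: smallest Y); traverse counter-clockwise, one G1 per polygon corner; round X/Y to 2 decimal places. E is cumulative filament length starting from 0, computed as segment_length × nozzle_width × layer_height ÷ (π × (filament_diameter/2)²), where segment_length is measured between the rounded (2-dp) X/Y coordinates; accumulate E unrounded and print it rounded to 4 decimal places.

At z = 13.92 mm: the r=3.5 cylinder contributes a regular 16-gon of circumradius 3.5. The outline is a single polygon with 16 vertices. Extrusion per mm of travel: 0.4 × 0.12 / (π × 0.875²) = 0.019956. Accumulating E over each segment gives final E = 0.4356.

G0 X-3.50 Y0.00 Z13.92
G1 X-3.23 Y-1.34 E0.0273
G1 X-2.47 Y-2.47 E0.0545
G1 X-1.34 Y-3.23 E0.0816
G1 X0.00 Y-3.50 E0.1089
G1 X1.34 Y-3.23 E0.1362
G1 X2.47 Y-2.47 E0.1634
G1 X3.23 Y-1.34 E0.1905
G1 X3.50 Y0.00 E0.2178
G1 X3.23 Y1.34 E0.2451
G1 X2.47 Y2.47 E0.2723
G1 X1.34 Y3.23 E0.2995
G1 X0.00 Y3.50 E0.3267
G1 X-1.34 Y3.23 E0.3540
G1 X-2.47 Y2.47 E0.3812
G1 X-3.23 Y1.34 E0.4084
G1 X-3.50 Y0.00 E0.4356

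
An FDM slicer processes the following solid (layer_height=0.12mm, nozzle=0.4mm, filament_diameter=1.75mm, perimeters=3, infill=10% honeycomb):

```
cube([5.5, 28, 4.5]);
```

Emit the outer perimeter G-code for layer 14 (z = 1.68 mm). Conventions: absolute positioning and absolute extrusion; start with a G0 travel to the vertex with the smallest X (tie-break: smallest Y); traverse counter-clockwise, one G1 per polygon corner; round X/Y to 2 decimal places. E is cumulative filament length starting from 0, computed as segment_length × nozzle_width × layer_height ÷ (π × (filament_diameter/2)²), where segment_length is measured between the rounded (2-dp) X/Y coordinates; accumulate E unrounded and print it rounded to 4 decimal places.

G0 X0.00 Y0.00 Z1.68
G1 X5.50 Y0.00 E0.1098
G1 X5.50 Y28.00 E0.6685
G1 X0.00 Y28.00 E0.7783
G1 X0.00 Y0.00 E1.3371

At z = 1.68 mm: the cube is present — its section is the full 5.5×28 rectangle. The outline is a single polygon with 4 vertices. Extrusion per mm of travel: 0.4 × 0.12 / (π × 0.875²) = 0.019956. Accumulating E over each segment gives final E = 1.3371.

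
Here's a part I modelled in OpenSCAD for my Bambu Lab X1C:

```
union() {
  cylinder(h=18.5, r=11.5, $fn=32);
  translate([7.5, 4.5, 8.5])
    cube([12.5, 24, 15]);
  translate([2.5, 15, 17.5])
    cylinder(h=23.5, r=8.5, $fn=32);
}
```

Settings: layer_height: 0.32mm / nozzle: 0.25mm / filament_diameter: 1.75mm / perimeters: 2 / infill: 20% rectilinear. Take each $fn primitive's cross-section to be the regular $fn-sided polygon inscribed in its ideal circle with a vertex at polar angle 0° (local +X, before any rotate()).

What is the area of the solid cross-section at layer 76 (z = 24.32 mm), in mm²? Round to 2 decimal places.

At z = 24.32 mm: the cylinder is not intersected at this z (z outside [0, 18.5]); the cube at (7.5, 4.5) is not intersected at this z (z outside [8.5, 23.5]); the cylinder at (2.5, 15): section is a regular 32-gon, circumradius r=8.5 (area = (32/2)·8.500²·sin(360°/32) = 225.52 mm²); Combining (union): only the r=8.5 cylinder at (2.5, 15) is present, so the union is just that shape — area = 225.52 mm². Overall, the cross-section is a single solid region. Net area = 225.52 mm².

225.52 mm²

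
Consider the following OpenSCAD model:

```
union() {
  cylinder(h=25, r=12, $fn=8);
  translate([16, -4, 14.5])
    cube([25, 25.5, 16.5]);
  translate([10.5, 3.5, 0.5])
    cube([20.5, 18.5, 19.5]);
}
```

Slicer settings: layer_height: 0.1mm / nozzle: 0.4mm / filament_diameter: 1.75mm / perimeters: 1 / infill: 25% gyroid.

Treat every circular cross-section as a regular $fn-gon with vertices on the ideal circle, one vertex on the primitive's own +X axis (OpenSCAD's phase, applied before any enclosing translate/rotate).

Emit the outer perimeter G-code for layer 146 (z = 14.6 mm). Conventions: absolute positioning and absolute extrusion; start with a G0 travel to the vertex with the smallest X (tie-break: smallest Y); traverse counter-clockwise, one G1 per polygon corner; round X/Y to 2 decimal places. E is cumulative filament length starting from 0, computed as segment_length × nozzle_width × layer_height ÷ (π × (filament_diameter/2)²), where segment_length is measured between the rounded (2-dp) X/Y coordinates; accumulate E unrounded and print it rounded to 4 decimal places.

At z = 14.6 mm: the r=12 cylinder gives a regular 8-gon of circumradius 12 (constant along its height); the 25×25.5 cube at (16, -4) contributes its full rectangle; the cube at (10.5, 3.5) (footprint 20.5×18.5) is included at this height; Combining (union): the regions partially overlap (shared area 270.00 mm²), so overlapping operands fuse into one piece — 1 connected region. The outline is a single polygon with 17 vertices. Extrusion per mm of travel: 0.4 × 0.1 / (π × 0.875²) = 0.016630. Accumulating E over each segment gives final E = 3.0964.

G0 X-12.00 Y0.00 Z14.60
G1 X-8.49 Y-8.49 E0.1528
G1 X0.00 Y-12.00 E0.3056
G1 X8.49 Y-8.49 E0.4583
G1 X12.00 Y0.00 E0.6111
G1 X10.55 Y3.50 E0.6741
G1 X16.00 Y3.50 E0.7648
G1 X16.00 Y-4.00 E0.8895
G1 X41.00 Y-4.00 E1.3052
G1 X41.00 Y21.50 E1.7293
G1 X31.00 Y21.50 E1.8956
G1 X31.00 Y22.00 E1.9039
G1 X10.50 Y22.00 E2.2448
G1 X10.50 Y3.62 E2.5505
G1 X8.49 Y8.49 E2.6381
G1 X0.00 Y12.00 E2.7909
G1 X-8.49 Y8.49 E2.9437
G1 X-12.00 Y0.00 E3.0964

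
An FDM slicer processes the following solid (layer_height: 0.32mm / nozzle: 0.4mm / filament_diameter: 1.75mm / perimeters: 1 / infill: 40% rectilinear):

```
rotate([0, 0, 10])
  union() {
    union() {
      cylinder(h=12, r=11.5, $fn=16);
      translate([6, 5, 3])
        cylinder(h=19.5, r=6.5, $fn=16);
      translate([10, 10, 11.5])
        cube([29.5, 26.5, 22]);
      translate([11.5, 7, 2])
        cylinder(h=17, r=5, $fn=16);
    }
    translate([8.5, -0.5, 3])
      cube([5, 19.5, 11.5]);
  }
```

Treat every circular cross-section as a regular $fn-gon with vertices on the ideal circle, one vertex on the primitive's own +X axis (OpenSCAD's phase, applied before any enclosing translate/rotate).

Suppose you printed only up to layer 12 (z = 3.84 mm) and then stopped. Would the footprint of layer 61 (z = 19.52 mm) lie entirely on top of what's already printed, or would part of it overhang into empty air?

Compare the two slices. At z = 3.84: the r=11.5 cylinder contributes a regular 16-gon of circumradius 11.5 (area = (16/2)·11.500²·sin(360°/16) = 404.88 mm²); the cylinder at (6, 5): section is a regular 16-gon, circumradius r=6.5 (area = (16/2)·6.500²·sin(360°/16) = 129.35 mm²); the cube at (10, 10) is absent (z outside [11.5, 33.5]); the r=5 cylinder at (11.5, 7) contributes a regular 16-gon of circumradius 5 (area = (16/2)·5.000²·sin(360°/16) = 76.54 mm²); Merging all regions: the regions partially overlap — summed areas 610.76 mm² minus the doubly-counted overlap 138.91 mm² gives 471.86 mm² — area = 471.86 mm²; the cube at (8.5, -0.5) (footprint 5×19.5) is included at this height (area 97.50 mm²); Combining (union): the regions partially overlap — summed areas 569.36 mm² minus the doubly-counted overlap 55.29 mm² gives 514.06 mm² — area = 514.06 mm²; (whole slice rotated 10° about Z — lengths, areas and connectivity unchanged). At z = 19.52: the cylinder is not intersected at this z (z outside [0, 12]); the cylinder at (6, 5): section is a regular 16-gon, circumradius r=6.5 (area = (16/2)·6.500²·sin(360°/16) = 129.35 mm²); the 29.5×26.5 cube at (10, 10) contributes its full rectangle (area 781.75 mm²); the cylinder at (11.5, 7) is not intersected at this z (z outside [2, 19]); Combining (union): the 2 present regions are separate (no shared area or edge), so areas and boundary lengths simply add and each stays a separate island — area = 911.10 mm²; the cube at (8.5, -0.5) does not reach this height (z outside [3, 14.5]); Merging all regions: only that combined region is present, so the union is just that shape — area = 911.10 mm²; (whole slice rotated 10° about Z — lengths, areas and connectivity unchanged). Checking containment: at z = 19.52 the cross-section extends beyond the z = 3.84 cross-section by about 748.54 mm².

part overhangs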